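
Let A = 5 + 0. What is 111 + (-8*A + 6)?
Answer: 77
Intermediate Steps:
A = 5
111 + (-8*A + 6) = 111 + (-8*5 + 6) = 111 + (-40 + 6) = 111 - 34 = 77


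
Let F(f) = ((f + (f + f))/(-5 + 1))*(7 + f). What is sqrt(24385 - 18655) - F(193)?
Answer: 28950 + sqrt(5730) ≈ 29026.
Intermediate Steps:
F(f) = -3*f*(7 + f)/4 (F(f) = ((f + 2*f)/(-4))*(7 + f) = ((3*f)*(-1/4))*(7 + f) = (-3*f/4)*(7 + f) = -3*f*(7 + f)/4)
sqrt(24385 - 18655) - F(193) = sqrt(24385 - 18655) - (-3)*193*(7 + 193)/4 = sqrt(5730) - (-3)*193*200/4 = sqrt(5730) - 1*(-28950) = sqrt(5730) + 28950 = 28950 + sqrt(5730)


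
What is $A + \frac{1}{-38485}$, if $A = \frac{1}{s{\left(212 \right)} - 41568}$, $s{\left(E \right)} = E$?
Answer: $- \frac{79841}{1591585660} \approx -5.0164 \cdot 10^{-5}$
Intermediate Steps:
$A = - \frac{1}{41356}$ ($A = \frac{1}{212 - 41568} = \frac{1}{-41356} = - \frac{1}{41356} \approx -2.418 \cdot 10^{-5}$)
$A + \frac{1}{-38485} = - \frac{1}{41356} + \frac{1}{-38485} = - \frac{1}{41356} - \frac{1}{38485} = - \frac{79841}{1591585660}$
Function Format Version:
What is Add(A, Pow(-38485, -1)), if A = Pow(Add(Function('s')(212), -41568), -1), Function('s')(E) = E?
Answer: Rational(-79841, 1591585660) ≈ -5.0164e-5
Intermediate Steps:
A = Rational(-1, 41356) (A = Pow(Add(212, -41568), -1) = Pow(-41356, -1) = Rational(-1, 41356) ≈ -2.4180e-5)
Add(A, Pow(-38485, -1)) = Add(Rational(-1, 41356), Pow(-38485, -1)) = Add(Rational(-1, 41356), Rational(-1, 38485)) = Rational(-79841, 1591585660)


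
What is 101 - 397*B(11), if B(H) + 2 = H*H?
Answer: -47142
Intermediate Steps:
B(H) = -2 + H² (B(H) = -2 + H*H = -2 + H²)
101 - 397*B(11) = 101 - 397*(-2 + 11²) = 101 - 397*(-2 + 121) = 101 - 397*119 = 101 - 47243 = -47142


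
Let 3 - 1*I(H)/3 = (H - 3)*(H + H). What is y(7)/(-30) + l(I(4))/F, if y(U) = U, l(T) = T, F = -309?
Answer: -571/3090 ≈ -0.18479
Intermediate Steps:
I(H) = 9 - 6*H*(-3 + H) (I(H) = 9 - 3*(H - 3)*(H + H) = 9 - 3*(-3 + H)*2*H = 9 - 6*H*(-3 + H))
y(7)/(-30) + l(I(4))/F = 7/(-30) + (9 - 6*4² + 18*4)/(-309) = 7*(-1/30) + (9 - 6*16 + 72)*(-1/309) = -7/30 + (9 - 96 + 72)*(-1/309) = -7/30 - 15*(-1/309) = -7/30 + 5/103 = -571/3090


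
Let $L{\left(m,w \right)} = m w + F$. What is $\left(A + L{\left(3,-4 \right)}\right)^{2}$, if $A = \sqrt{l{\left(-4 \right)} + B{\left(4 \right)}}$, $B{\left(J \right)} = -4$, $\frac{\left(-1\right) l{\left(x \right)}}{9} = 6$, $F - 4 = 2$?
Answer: $\left(6 - i \sqrt{58}\right)^{2} \approx -22.0 - 91.389 i$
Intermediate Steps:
$F = 6$ ($F = 4 + 2 = 6$)
$l{\left(x \right)} = -54$ ($l{\left(x \right)} = \left(-9\right) 6 = -54$)
$L{\left(m,w \right)} = 6 + m w$ ($L{\left(m,w \right)} = m w + 6 = 6 + m w$)
$A = i \sqrt{58}$ ($A = \sqrt{-54 - 4} = \sqrt{-58} = i \sqrt{58} \approx 7.6158 i$)
$\left(A + L{\left(3,-4 \right)}\right)^{2} = \left(i \sqrt{58} + \left(6 + 3 \left(-4\right)\right)\right)^{2} = \left(i \sqrt{58} + \left(6 - 12\right)\right)^{2} = \left(i \sqrt{58} - 6\right)^{2} = \left(-6 + i \sqrt{58}\right)^{2}$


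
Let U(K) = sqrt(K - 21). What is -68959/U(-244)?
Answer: 68959*I*sqrt(265)/265 ≈ 4236.1*I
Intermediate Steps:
U(K) = sqrt(-21 + K)
-68959/U(-244) = -68959/(sqrt(-21 - 244)) = -68959/(sqrt(-265)) = -68959/(I*sqrt(265)) = -68959*(-I*sqrt(265)/265) = -(-68959)*I*sqrt(265)/265 = 68959*I*sqrt(265)/265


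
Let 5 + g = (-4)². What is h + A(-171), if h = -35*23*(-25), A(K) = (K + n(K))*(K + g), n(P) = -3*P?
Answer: -34595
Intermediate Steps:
g = 11 (g = -5 + (-4)² = -5 + 16 = 11)
A(K) = -2*K*(11 + K) (A(K) = (K - 3*K)*(K + 11) = (-2*K)*(11 + K) = -2*K*(11 + K))
h = 20125 (h = -805*(-25) = 20125)
h + A(-171) = 20125 + 2*(-171)*(-11 - 1*(-171)) = 20125 + 2*(-171)*(-11 + 171) = 20125 + 2*(-171)*160 = 20125 - 54720 = -34595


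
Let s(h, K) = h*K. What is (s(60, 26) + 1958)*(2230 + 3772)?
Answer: 21115036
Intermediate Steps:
s(h, K) = K*h
(s(60, 26) + 1958)*(2230 + 3772) = (26*60 + 1958)*(2230 + 3772) = (1560 + 1958)*6002 = 3518*6002 = 21115036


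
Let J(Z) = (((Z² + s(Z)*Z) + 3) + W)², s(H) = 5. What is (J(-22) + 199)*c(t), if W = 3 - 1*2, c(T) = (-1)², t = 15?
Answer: 143083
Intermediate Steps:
c(T) = 1
W = 1 (W = 3 - 2 = 1)
J(Z) = (4 + Z² + 5*Z)² (J(Z) = (((Z² + 5*Z) + 3) + 1)² = ((3 + Z² + 5*Z) + 1)² = (4 + Z² + 5*Z)²)
(J(-22) + 199)*c(t) = ((4 + (-22)² + 5*(-22))² + 199)*1 = ((4 + 484 - 110)² + 199)*1 = (378² + 199)*1 = (142884 + 199)*1 = 143083*1 = 143083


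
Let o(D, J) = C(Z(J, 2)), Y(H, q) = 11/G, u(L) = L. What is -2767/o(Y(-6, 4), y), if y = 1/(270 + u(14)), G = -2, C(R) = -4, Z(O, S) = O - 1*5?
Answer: 2767/4 ≈ 691.75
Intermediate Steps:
Z(O, S) = -5 + O (Z(O, S) = O - 5 = -5 + O)
y = 1/284 (y = 1/(270 + 14) = 1/284 ≈ 0.0035211)
Y(H, q) = -11/2 (Y(H, q) = 11/(-2) = 11*(-1/2) = -11/2)
o(D, J) = -4
-2767/o(Y(-6, 4), y) = -2767/(-4) = -2767*(-1/4) = 2767/4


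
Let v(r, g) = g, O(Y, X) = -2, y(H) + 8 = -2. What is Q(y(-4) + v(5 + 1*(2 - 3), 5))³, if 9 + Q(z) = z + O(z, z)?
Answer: -4096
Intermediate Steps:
y(H) = -10 (y(H) = -8 - 2 = -10)
Q(z) = -11 + z (Q(z) = -9 + (z - 2) = -9 + (-2 + z) = -11 + z)
Q(y(-4) + v(5 + 1*(2 - 3), 5))³ = (-11 + (-10 + 5))³ = (-11 - 5)³ = (-16)³ = -4096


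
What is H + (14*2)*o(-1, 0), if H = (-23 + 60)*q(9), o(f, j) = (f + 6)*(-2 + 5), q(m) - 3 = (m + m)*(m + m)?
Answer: 12519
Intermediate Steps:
q(m) = 3 + 4*m² (q(m) = 3 + (m + m)*(m + m) = 3 + (2*m)*(2*m) = 3 + 4*m²)
o(f, j) = 18 + 3*f (o(f, j) = (6 + f)*3 = 18 + 3*f)
H = 12099 (H = (-23 + 60)*(3 + 4*9²) = 37*(3 + 4*81) = 37*(3 + 324) = 37*327 = 12099)
H + (14*2)*o(-1, 0) = 12099 + (14*2)*(18 + 3*(-1)) = 12099 + 28*(18 - 3) = 12099 + 28*15 = 12099 + 420 = 12519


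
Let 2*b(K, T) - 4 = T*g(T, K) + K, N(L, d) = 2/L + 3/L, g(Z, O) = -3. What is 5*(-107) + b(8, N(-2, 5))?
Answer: -2101/4 ≈ -525.25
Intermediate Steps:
N(L, d) = 5/L
b(K, T) = 2 + K/2 - 3*T/2 (b(K, T) = 2 + (T*(-3) + K)/2 = 2 + (-3*T + K)/2 = 2 + (K - 3*T)/2 = 2 + (K/2 - 3*T/2) = 2 + K/2 - 3*T/2)
5*(-107) + b(8, N(-2, 5)) = 5*(-107) + (2 + (½)*8 - 15/(2*(-2))) = -535 + (2 + 4 - 15*(-1)/(2*2)) = -535 + (2 + 4 - 3/2*(-5/2)) = -535 + (2 + 4 + 15/4) = -535 + 39/4 = -2101/4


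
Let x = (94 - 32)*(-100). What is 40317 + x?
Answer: 34117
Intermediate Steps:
x = -6200 (x = 62*(-100) = -6200)
40317 + x = 40317 - 6200 = 34117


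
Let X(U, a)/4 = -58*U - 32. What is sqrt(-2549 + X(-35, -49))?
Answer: sqrt(5443) ≈ 73.777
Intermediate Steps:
X(U, a) = -128 - 232*U (X(U, a) = 4*(-58*U - 32) = 4*(-32 - 58*U) = -128 - 232*U)
sqrt(-2549 + X(-35, -49)) = sqrt(-2549 + (-128 - 232*(-35))) = sqrt(-2549 + (-128 + 8120)) = sqrt(-2549 + 7992) = sqrt(5443)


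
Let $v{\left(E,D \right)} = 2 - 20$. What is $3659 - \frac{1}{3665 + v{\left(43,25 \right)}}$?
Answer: $\frac{13344372}{3647} \approx 3659.0$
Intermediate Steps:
$v{\left(E,D \right)} = -18$ ($v{\left(E,D \right)} = 2 - 20 = -18$)
$3659 - \frac{1}{3665 + v{\left(43,25 \right)}} = 3659 - \frac{1}{3665 - 18} = 3659 - \frac{1}{3647} = \frac{13344372}{3647}$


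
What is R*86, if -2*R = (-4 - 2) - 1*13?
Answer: 817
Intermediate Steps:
R = 19/2 (R = -((-4 - 2) - 1*13)/2 = -(-6 - 13)/2 = -½*(-19) = 19/2 ≈ 9.5000)
R*86 = (19/2)*86 = 817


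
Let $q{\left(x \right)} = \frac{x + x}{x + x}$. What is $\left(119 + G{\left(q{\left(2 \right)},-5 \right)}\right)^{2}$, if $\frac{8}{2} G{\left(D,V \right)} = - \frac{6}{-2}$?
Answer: $\frac{229441}{16} \approx 14340.0$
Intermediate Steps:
$q{\left(x \right)} = 1$ ($q{\left(x \right)} = \frac{2 x}{2 x} = 2 x \frac{1}{2 x} = 1$)
$G{\left(D,V \right)} = \frac{3}{4}$ ($G{\left(D,V \right)} = \frac{\left(-6\right) \frac{1}{-2}}{4} = \frac{\left(-6\right) \left(- \frac{1}{2}\right)}{4} = \frac{1}{4} \cdot 3 = \frac{3}{4}$)
$\left(119 + G{\left(q{\left(2 \right)},-5 \right)}\right)^{2} = \left(119 + \frac{3}{4}\right)^{2} = \left(\frac{479}{4}\right)^{2} = \frac{229441}{16}$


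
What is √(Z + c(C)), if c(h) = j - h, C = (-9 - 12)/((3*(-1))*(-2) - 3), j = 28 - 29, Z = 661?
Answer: √667 ≈ 25.826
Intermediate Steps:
j = -1
C = -7 (C = -21/(-3*(-2) - 3) = -21/(6 - 3) = -21/3 = -21*⅓ = -7)
c(h) = -1 - h
√(Z + c(C)) = √(661 + (-1 - 1*(-7))) = √(661 + (-1 + 7)) = √(661 + 6) = √667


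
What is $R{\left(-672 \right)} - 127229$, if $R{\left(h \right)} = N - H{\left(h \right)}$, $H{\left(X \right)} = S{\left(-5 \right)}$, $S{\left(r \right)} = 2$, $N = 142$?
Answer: $-127089$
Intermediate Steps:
$H{\left(X \right)} = 2$
$R{\left(h \right)} = 140$ ($R{\left(h \right)} = 142 - 2 = 140$)
$R{\left(-672 \right)} - 127229 = 140 - 127229 = -127089$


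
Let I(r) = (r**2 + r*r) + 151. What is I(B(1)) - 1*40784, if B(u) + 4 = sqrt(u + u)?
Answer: -40597 - 16*sqrt(2) ≈ -40620.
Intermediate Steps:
B(u) = -4 + sqrt(2)*sqrt(u) (B(u) = -4 + sqrt(u + u) = -4 + sqrt(2*u) = -4 + sqrt(2)*sqrt(u))
I(r) = 151 + 2*r**2 (I(r) = (r**2 + r**2) + 151 = 2*r**2 + 151 = 151 + 2*r**2)
I(B(1)) - 1*40784 = (151 + 2*(-4 + sqrt(2)*sqrt(1))**2) - 1*40784 = (151 + 2*(-4 + sqrt(2)*1)**2) - 40784 = (151 + 2*(-4 + sqrt(2))**2) - 40784 = -40633 + 2*(-4 + sqrt(2))**2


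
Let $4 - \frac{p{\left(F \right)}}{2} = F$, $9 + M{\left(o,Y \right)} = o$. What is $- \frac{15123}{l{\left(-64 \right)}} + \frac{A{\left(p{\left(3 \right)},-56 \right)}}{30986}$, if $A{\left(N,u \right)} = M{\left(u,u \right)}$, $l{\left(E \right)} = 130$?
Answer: $- \frac{117152432}{1007045} \approx -116.33$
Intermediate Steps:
$M{\left(o,Y \right)} = -9 + o$
$p{\left(F \right)} = 8 - 2 F$
$A{\left(N,u \right)} = -9 + u$
$- \frac{15123}{l{\left(-64 \right)}} + \frac{A{\left(p{\left(3 \right)},-56 \right)}}{30986} = - \frac{15123}{130} + \frac{-9 - 56}{30986} = \left(-15123\right) \frac{1}{130} - \frac{65}{30986} = - \frac{15123}{130} - \frac{65}{30986} = - \frac{117152432}{1007045}$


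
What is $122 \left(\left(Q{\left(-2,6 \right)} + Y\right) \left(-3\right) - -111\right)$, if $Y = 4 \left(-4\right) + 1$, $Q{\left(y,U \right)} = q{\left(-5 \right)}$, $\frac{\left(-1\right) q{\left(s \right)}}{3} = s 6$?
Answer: $-13908$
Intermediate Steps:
$q{\left(s \right)} = - 18 s$ ($q{\left(s \right)} = - 3 s 6 = - 3 \cdot 6 s = - 18 s$)
$Q{\left(y,U \right)} = 90$ ($Q{\left(y,U \right)} = \left(-18\right) \left(-5\right) = 90$)
$Y = -15$ ($Y = -16 + 1 = -15$)
$122 \left(\left(Q{\left(-2,6 \right)} + Y\right) \left(-3\right) - -111\right) = 122 \left(\left(90 - 15\right) \left(-3\right) - -111\right) = 122 \left(75 \left(-3\right) + 111\right) = 122 \left(-225 + 111\right) = 122 \left(-114\right) = -13908$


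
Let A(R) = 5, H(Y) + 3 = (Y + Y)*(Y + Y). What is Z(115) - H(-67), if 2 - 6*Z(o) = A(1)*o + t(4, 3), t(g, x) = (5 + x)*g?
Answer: -108323/6 ≈ -18054.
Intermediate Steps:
H(Y) = -3 + 4*Y**2 (H(Y) = -3 + (Y + Y)*(Y + Y) = -3 + (2*Y)*(2*Y) = -3 + 4*Y**2)
t(g, x) = g*(5 + x)
Z(o) = -5 - 5*o/6 (Z(o) = 1/3 - (5*o + 4*(5 + 3))/6 = 1/3 - (5*o + 4*8)/6 = 1/3 - (5*o + 32)/6 = 1/3 - (32 + 5*o)/6 = 1/3 + (-16/3 - 5*o/6) = -5 - 5*o/6)
Z(115) - H(-67) = (-5 - 5/6*115) - (-3 + 4*(-67)**2) = (-5 - 575/6) - (-3 + 4*4489) = -605/6 - (-3 + 17956) = -605/6 - 1*17953 = -605/6 - 17953 = -108323/6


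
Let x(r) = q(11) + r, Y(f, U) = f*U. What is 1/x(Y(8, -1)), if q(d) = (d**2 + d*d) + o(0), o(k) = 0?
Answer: 1/234 ≈ 0.0042735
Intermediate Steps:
Y(f, U) = U*f
q(d) = 2*d**2 (q(d) = (d**2 + d*d) + 0 = (d**2 + d**2) + 0 = 2*d**2 + 0 = 2*d**2)
x(r) = 242 + r (x(r) = 2*11**2 + r = 2*121 + r = 242 + r)
1/x(Y(8, -1)) = 1/(242 - 1*8) = 1/(242 - 8) = 1/234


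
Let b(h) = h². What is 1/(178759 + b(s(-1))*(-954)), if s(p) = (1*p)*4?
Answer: 1/163495 ≈ 6.1164e-6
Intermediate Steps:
s(p) = 4*p (s(p) = p*4 = 4*p)
1/(178759 + b(s(-1))*(-954)) = 1/(178759 + (4*(-1))²*(-954)) = 1/(178759 + (-4)²*(-954)) = 1/(178759 + 16*(-954)) = 1/(178759 - 15264) = 1/163495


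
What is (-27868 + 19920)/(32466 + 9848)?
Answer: -3974/21157 ≈ -0.18783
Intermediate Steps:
(-27868 + 19920)/(32466 + 9848) = -7948/42314 = -7948*1/42314 = -3974/21157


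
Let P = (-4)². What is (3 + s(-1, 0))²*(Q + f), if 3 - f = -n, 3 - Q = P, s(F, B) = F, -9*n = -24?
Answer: -88/3 ≈ -29.333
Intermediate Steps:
n = 8/3 (n = -⅑*(-24) = 8/3 ≈ 2.6667)
P = 16
Q = -13 (Q = 3 - 1*16 = 3 - 16 = -13)
f = 17/3 (f = 3 - (-1)*8/3 = 3 - 1*(-8/3) = 3 + 8/3 = 17/3 ≈ 5.6667)
(3 + s(-1, 0))²*(Q + f) = (3 - 1)²*(-13 + 17/3) = 2²*(-22/3) = 4*(-22/3) = -88/3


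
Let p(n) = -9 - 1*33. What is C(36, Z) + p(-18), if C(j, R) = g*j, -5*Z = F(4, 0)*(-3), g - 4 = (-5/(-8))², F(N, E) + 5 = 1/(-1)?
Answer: 1857/16 ≈ 116.06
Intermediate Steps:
F(N, E) = -6 (F(N, E) = -5 + 1/(-1) = -5 - 1 = -6)
p(n) = -42 (p(n) = -9 - 33 = -42)
g = 281/64 (g = 4 + (-5/(-8))² = 4 + (-5*(-⅛))² = 4 + (5/8)² = 4 + 25/64 = 281/64 ≈ 4.3906)
Z = -18/5 (Z = -(-6)*(-3)/5 = -⅕*18 = -18/5 ≈ -3.6000)
C(j, R) = 281*j/64
C(36, Z) + p(-18) = (281/64)*36 - 42 = 2529/16 - 42 = 1857/16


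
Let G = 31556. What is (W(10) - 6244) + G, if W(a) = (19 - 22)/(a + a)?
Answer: 506237/20 ≈ 25312.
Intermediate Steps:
W(a) = -3/(2*a) (W(a) = -3*1/(2*a) = -3/(2*a))
(W(10) - 6244) + G = (-3/2/10 - 6244) + 31556 = (-3/2*1/10 - 6244) + 31556 = (-3/20 - 6244) + 31556 = -124883/20 + 31556 = 506237/20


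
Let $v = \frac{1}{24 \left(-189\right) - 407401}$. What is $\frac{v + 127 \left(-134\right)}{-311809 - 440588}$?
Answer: $\frac{2336781289}{103313387663} \approx 0.022618$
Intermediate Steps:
$v = - \frac{1}{411937}$ ($v = \frac{1}{-4536 - 407401} = \frac{1}{-411937} = - \frac{1}{411937} \approx -2.4276 \cdot 10^{-6}$)
$\frac{v + 127 \left(-134\right)}{-311809 - 440588} = \frac{- \frac{1}{411937} + 127 \left(-134\right)}{-311809 - 440588} = \frac{- \frac{1}{411937} - 17018}{-752397} = \left(- \frac{7010343867}{411937}\right) \left(- \frac{1}{752397}\right) = \frac{2336781289}{103313387663}$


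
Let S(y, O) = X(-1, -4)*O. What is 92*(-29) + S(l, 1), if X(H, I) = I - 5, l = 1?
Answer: -2677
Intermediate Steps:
X(H, I) = -5 + I
S(y, O) = -9*O (S(y, O) = (-5 - 4)*O = -9*O)
92*(-29) + S(l, 1) = 92*(-29) - 9*1 = -2668 - 9 = -2677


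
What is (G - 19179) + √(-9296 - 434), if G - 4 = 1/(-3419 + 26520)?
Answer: -442961674/23101 + I*√9730 ≈ -19175.0 + 98.641*I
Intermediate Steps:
G = 92405/23101 (G = 4 + 1/(-3419 + 26520) = 4 + 1/23101 = 92405/23101 ≈ 4.0000)
(G - 19179) + √(-9296 - 434) = (92405/23101 - 19179) + √(-9296 - 434) = -442961674/23101 + √(-9730) = -442961674/23101 + I*√9730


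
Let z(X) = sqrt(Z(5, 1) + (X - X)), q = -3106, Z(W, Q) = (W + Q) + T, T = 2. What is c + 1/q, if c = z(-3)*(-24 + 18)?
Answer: -1/3106 - 12*sqrt(2) ≈ -16.971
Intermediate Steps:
Z(W, Q) = 2 + Q + W (Z(W, Q) = (W + Q) + 2 = (Q + W) + 2 = 2 + Q + W)
z(X) = 2*sqrt(2) (z(X) = sqrt((2 + 1 + 5) + (X - X)) = sqrt(8 + 0) = sqrt(8) = 2*sqrt(2))
c = -12*sqrt(2) (c = (2*sqrt(2))*(-24 + 18) = (2*sqrt(2))*(-6) = -12*sqrt(2) ≈ -16.971)
c + 1/q = -12*sqrt(2) + 1/(-3106) = -12*sqrt(2) - 1/3106 = -1/3106 - 12*sqrt(2)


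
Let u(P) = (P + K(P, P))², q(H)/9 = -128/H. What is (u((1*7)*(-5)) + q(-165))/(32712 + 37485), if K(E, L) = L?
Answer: 269884/3860835 ≈ 0.069903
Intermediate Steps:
q(H) = -1152/H (q(H) = 9*(-128/H) = -1152/H)
u(P) = 4*P² (u(P) = (P + P)² = (2*P)² = 4*P²)
(u((1*7)*(-5)) + q(-165))/(32712 + 37485) = (4*((1*7)*(-5))² - 1152/(-165))/(32712 + 37485) = (4*(7*(-5))² - 1152*(-1/165))/70197 = (4*(-35)² + 384/55)*(1/70197) = (4*1225 + 384/55)*(1/70197) = (4900 + 384/55)*(1/70197) = (269884/55)*(1/70197) = 269884/3860835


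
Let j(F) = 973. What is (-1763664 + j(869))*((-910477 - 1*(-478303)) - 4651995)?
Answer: 8961818938779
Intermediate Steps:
(-1763664 + j(869))*((-910477 - 1*(-478303)) - 4651995) = (-1763664 + 973)*((-910477 - 1*(-478303)) - 4651995) = -1762691*((-910477 + 478303) - 4651995) = -1762691*(-432174 - 4651995) = -1762691*(-5084169) = 8961818938779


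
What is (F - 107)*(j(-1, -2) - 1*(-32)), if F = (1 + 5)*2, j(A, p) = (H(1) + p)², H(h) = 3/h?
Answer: -3135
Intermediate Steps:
j(A, p) = (3 + p)² (j(A, p) = (3/1 + p)² = (3*1 + p)² = (3 + p)²)
F = 12 (F = 6*2 = 12)
(F - 107)*(j(-1, -2) - 1*(-32)) = (12 - 107)*((3 - 2)² - 1*(-32)) = -95*(1² + 32) = -95*(1 + 32) = -95*33 = -3135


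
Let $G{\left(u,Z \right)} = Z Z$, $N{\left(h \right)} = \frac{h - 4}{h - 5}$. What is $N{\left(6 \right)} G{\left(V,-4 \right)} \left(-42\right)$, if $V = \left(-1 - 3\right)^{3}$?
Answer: $-1344$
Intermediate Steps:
$V = -64$ ($V = \left(-4\right)^{3} = -64$)
$N{\left(h \right)} = \frac{-4 + h}{-5 + h}$
$G{\left(u,Z \right)} = Z^{2}$
$N{\left(6 \right)} G{\left(V,-4 \right)} \left(-42\right) = \frac{-4 + 6}{-5 + 6} \left(-4\right)^{2} \left(-42\right) = 1^{-1} \cdot 2 \cdot 16 \left(-42\right) = 1 \cdot 2 \cdot 16 \left(-42\right) = 2 \cdot 16 \left(-42\right) = 32 \left(-42\right) = -1344$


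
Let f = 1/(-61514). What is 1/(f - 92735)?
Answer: -61514/5704500791 ≈ -1.0783e-5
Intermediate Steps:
f = -1/61514 ≈ -1.6256e-5
1/(f - 92735) = 1/(-1/61514 - 92735) = 1/(-5704500791/61514) = -61514/5704500791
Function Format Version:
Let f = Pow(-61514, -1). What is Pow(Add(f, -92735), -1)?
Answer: Rational(-61514, 5704500791) ≈ -1.0783e-5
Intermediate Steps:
f = Rational(-1, 61514) ≈ -1.6256e-5
Pow(Add(f, -92735), -1) = Pow(Add(Rational(-1, 61514), -92735), -1) = Pow(Rational(-5704500791, 61514), -1) = Rational(-61514, 5704500791)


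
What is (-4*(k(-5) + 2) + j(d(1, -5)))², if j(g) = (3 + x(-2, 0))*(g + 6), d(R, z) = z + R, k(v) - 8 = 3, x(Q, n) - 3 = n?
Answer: 1600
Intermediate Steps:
x(Q, n) = 3 + n
k(v) = 11 (k(v) = 8 + 3 = 11)
d(R, z) = R + z
j(g) = 36 + 6*g (j(g) = (3 + (3 + 0))*(g + 6) = (3 + 3)*(6 + g) = 6*(6 + g) = 36 + 6*g)
(-4*(k(-5) + 2) + j(d(1, -5)))² = (-4*(11 + 2) + (36 + 6*(1 - 5)))² = (-4*13 + (36 + 6*(-4)))² = (-52 + (36 - 24))² = (-52 + 12)² = (-40)² = 1600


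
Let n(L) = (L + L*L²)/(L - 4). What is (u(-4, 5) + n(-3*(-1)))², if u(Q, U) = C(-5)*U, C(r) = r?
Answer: 3025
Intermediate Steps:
n(L) = (L + L³)/(-4 + L)
u(Q, U) = -5*U
(u(-4, 5) + n(-3*(-1)))² = (-5*5 + (-3*(-1) + (-3*(-1))³)/(-4 - 3*(-1)))² = (-25 + (3 + 3³)/(-4 + 3))² = (-25 + (3 + 27)/(-1))² = (-25 - 1*30)² = (-25 - 30)² = (-55)² = 3025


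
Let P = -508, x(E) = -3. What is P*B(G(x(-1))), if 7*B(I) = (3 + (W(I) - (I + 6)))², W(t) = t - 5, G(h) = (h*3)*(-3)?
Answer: -32512/7 ≈ -4644.6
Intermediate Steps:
G(h) = -9*h (G(h) = (3*h)*(-3) = -9*h)
W(t) = -5 + t
B(I) = 64/7 (B(I) = (3 + ((-5 + I) - (I + 6)))²/7 = (3 + ((-5 + I) - (6 + I)))²/7 = (3 + ((-5 + I) + (-6 - I)))²/7 = (3 - 11)²/7 = (⅐)*(-8)² = (⅐)*64 = 64/7)
P*B(G(x(-1))) = -508*64/7 = -32512/7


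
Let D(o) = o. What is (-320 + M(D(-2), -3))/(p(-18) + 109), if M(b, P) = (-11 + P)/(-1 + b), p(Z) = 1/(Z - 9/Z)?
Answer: -33110/11439 ≈ -2.8945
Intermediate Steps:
M(b, P) = (-11 + P)/(-1 + b)
(-320 + M(D(-2), -3))/(p(-18) + 109) = (-320 + (-11 - 3)/(-1 - 2))/(-18/(-9 + (-18)²) + 109) = (-320 - 14/(-3))/(-18/(-9 + 324) + 109) = (-320 - ⅓*(-14))/(-18/315 + 109) = (-320 + 14/3)/(-18*1/315 + 109) = -946/(3*(-2/35 + 109)) = -946/(3*3813/35) = -946/3*35/3813 = -33110/11439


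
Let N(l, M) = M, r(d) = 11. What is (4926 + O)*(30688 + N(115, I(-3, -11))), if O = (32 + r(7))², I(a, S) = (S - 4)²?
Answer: 209435575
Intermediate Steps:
I(a, S) = (-4 + S)²
O = 1849 (O = (32 + 11)² = 43² = 1849)
(4926 + O)*(30688 + N(115, I(-3, -11))) = (4926 + 1849)*(30688 + (-4 - 11)²) = 6775*(30688 + (-15)²) = 6775*(30688 + 225) = 6775*30913 = 209435575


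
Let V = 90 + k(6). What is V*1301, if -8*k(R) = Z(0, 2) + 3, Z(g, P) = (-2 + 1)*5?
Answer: 469661/4 ≈ 1.1742e+5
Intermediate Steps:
Z(g, P) = -5 (Z(g, P) = -1*5 = -5)
k(R) = ¼ (k(R) = -(-5 + 3)/8 = -⅛*(-2) = ¼)
V = 361/4 (V = 90 + ¼ = 361/4 ≈ 90.250)
V*1301 = (361/4)*1301 = 469661/4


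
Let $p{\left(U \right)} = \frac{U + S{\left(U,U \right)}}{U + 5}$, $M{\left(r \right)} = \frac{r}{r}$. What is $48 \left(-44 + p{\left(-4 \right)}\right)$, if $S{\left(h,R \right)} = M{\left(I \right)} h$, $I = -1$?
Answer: $-2496$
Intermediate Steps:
$M{\left(r \right)} = 1$
$S{\left(h,R \right)} = h$ ($S{\left(h,R \right)} = 1 h = h$)
$p{\left(U \right)} = \frac{2 U}{5 + U}$ ($p{\left(U \right)} = \frac{U + U}{U + 5} = \frac{2 U}{5 + U}$)
$48 \left(-44 + p{\left(-4 \right)}\right) = 48 \left(-44 + 2 \left(-4\right) \frac{1}{5 - 4}\right) = 48 \left(-44 + 2 \left(-4\right) 1^{-1}\right) = 48 \left(-44 + 2 \left(-4\right) 1\right) = 48 \left(-44 - 8\right) = 48 \left(-52\right) = -2496$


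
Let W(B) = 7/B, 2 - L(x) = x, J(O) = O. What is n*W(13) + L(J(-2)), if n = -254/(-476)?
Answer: 1895/442 ≈ 4.2873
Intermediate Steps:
L(x) = 2 - x
n = 127/238 (n = -254*(-1/476) = 127/238 ≈ 0.53361)
n*W(13) + L(J(-2)) = 127*(7/13)/238 + (2 - 1*(-2)) = 127*(7*(1/13))/238 + (2 + 2) = (127/238)*(7/13) + 4 = 127/442 + 4 = 1895/442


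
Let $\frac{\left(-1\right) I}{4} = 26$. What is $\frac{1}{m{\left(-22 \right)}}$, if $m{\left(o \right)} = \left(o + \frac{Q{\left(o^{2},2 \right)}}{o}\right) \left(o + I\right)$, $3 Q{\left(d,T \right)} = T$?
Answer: $\frac{11}{30534} \approx 0.00036025$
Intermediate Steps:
$Q{\left(d,T \right)} = \frac{T}{3}$
$I = -104$ ($I = \left(-4\right) 26 = -104$)
$m{\left(o \right)} = \left(-104 + o\right) \left(o + \frac{2}{3 o}\right)$ ($m{\left(o \right)} = \left(o + \frac{\frac{1}{3} \cdot 2}{o}\right) \left(o - 104\right) = \left(o + \frac{2}{3 o}\right) \left(-104 + o\right) = \left(-104 + o\right) \left(o + \frac{2}{3 o}\right)$)
$\frac{1}{m{\left(-22 \right)}} = \frac{1}{\frac{2}{3} + \left(-22\right)^{2} - -2288 - \frac{208}{3 \left(-22\right)}} = \frac{1}{\frac{2}{3} + 484 + 2288 - - \frac{104}{33}} = \frac{1}{\frac{2}{3} + 484 + 2288 + \frac{104}{33}} = \frac{1}{\frac{30534}{11}} = \frac{11}{30534}$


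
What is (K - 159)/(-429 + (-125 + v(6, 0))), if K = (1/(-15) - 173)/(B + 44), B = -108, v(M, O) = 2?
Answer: 37511/132480 ≈ 0.28314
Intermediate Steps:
K = 649/240 (K = (1/(-15) - 173)/(-108 + 44) = (-1/15 - 173)/(-64) = -2596/15*(-1/64) = 649/240 ≈ 2.7042)
(K - 159)/(-429 + (-125 + v(6, 0))) = (649/240 - 159)/(-429 + (-125 + 2)) = -37511/(240*(-429 - 123)) = -37511/240/(-552) = -37511/240*(-1/552) = 37511/132480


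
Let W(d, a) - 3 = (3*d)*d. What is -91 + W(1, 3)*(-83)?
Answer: -589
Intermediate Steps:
W(d, a) = 3 + 3*d**2 (W(d, a) = 3 + (3*d)*d = 3 + 3*d**2)
-91 + W(1, 3)*(-83) = -91 + (3 + 3*1**2)*(-83) = -91 + (3 + 3*1)*(-83) = -91 + (3 + 3)*(-83) = -91 + 6*(-83) = -91 - 498 = -589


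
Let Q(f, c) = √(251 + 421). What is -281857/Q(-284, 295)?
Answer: -281857*√42/168 ≈ -10873.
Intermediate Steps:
Q(f, c) = 4*√42 (Q(f, c) = √672 = 4*√42)
-281857/Q(-284, 295) = -281857*√42/168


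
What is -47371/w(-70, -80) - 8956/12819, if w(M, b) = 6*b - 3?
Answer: 200974367/2063859 ≈ 97.378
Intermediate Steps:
w(M, b) = -3 + 6*b
-47371/w(-70, -80) - 8956/12819 = -47371/(-3 + 6*(-80)) - 8956/12819 = -47371/(-3 - 480) - 8956*1/12819 = -47371/(-483) - 8956/12819 = -47371*(-1/483) - 8956/12819 = 47371/483 - 8956/12819 = 200974367/2063859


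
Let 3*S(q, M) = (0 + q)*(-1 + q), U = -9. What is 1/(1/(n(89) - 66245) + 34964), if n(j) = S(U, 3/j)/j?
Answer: 5895775/206139877011 ≈ 2.8601e-5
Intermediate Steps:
S(q, M) = q*(-1 + q)/3 (S(q, M) = ((0 + q)*(-1 + q))/3 = (q*(-1 + q))/3 = q*(-1 + q)/3)
n(j) = 30/j (n(j) = ((⅓)*(-9)*(-1 - 9))/j = ((⅓)*(-9)*(-10))/j = 30/j)
1/(1/(n(89) - 66245) + 34964) = 1/(1/(30/89 - 66245) + 34964) = 1/(1/(-5895775/89) + 34964) = 1/(-89/5895775 + 34964) = 1/(206139877011/5895775) = 5895775/206139877011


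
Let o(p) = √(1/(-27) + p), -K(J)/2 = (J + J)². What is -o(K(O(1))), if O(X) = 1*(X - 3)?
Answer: -I*√2595/9 ≈ -5.6601*I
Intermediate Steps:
O(X) = -3 + X (O(X) = 1*(-3 + X) = -3 + X)
K(J) = -8*J² (K(J) = -2*(J + J)² = -2*4*J² = -8*J²)
o(p) = √(-1/27 + p)
-o(K(O(1))) = -√(-3 + 81*(-8*(-3 + 1)²))/9 = -√(-3 + 81*(-8*(-2)²))/9 = -√(-3 + 81*(-8*4))/9 = -√(-3 + 81*(-32))/9 = -√(-3 - 2592)/9 = -√(-2595)/9 = -I*√2595/9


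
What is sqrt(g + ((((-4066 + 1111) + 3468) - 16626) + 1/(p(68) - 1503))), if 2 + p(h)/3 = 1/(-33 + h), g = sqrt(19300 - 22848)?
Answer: sqrt(-138706445933 + 17216712*I*sqrt(887))/2934 ≈ 0.23462 + 126.94*I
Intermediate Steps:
g = 2*I*sqrt(887) (g = sqrt(-3548) = 2*I*sqrt(887) ≈ 59.565*I)
p(h) = -6 + 3/(-33 + h)
sqrt(g + ((((-4066 + 1111) + 3468) - 16626) + 1/(p(68) - 1503))) = sqrt(2*I*sqrt(887) + ((((-4066 + 1111) + 3468) - 16626) + 1/(3*(67 - 2*68)/(-33 + 68) - 1503))) = sqrt(2*I*sqrt(887) + (((-2955 + 3468) - 16626) + 1/(3*(67 - 136)/35 - 1503))) = sqrt(2*I*sqrt(887) + ((513 - 16626) + 1/(3*(1/35)*(-69) - 1503))) = sqrt(2*I*sqrt(887) + (-16113 + 1/(-207/35 - 1503))) = sqrt(2*I*sqrt(887) + (-16113 + 1/(-52812/35))) = sqrt(2*I*sqrt(887) + (-16113 - 35/52812)) = sqrt(2*I*sqrt(887) - 850959791/52812) = sqrt(-850959791/52812 + 2*I*sqrt(887))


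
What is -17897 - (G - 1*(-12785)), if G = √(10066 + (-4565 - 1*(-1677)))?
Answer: -30682 - √7178 ≈ -30767.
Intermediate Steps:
G = √7178 (G = √(10066 + (-4565 + 1677)) = √(10066 - 2888) = √7178 ≈ 84.723)
-17897 - (G - 1*(-12785)) = -17897 - (√7178 - 1*(-12785)) = -17897 - (√7178 + 12785) = -17897 - (12785 + √7178) = -17897 + (-12785 - √7178) = -30682 - √7178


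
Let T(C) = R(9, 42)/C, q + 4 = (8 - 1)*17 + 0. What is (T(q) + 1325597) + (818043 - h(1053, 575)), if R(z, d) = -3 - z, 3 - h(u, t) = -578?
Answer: 246451773/115 ≈ 2.1431e+6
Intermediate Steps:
h(u, t) = 581 (h(u, t) = 3 - 1*(-578) = 3 + 578 = 581)
q = 115 (q = -4 + ((8 - 1)*17 + 0) = -4 + (7*17 + 0) = -4 + (119 + 0) = -4 + 119 = 115)
T(C) = -12/C (T(C) = (-3 - 1*9)/C = (-3 - 9)/C = -12/C)
(T(q) + 1325597) + (818043 - h(1053, 575)) = (-12/115 + 1325597) + (818043 - 1*581) = (-12*1/115 + 1325597) + (818043 - 581) = (-12/115 + 1325597) + 817462 = 152443643/115 + 817462 = 246451773/115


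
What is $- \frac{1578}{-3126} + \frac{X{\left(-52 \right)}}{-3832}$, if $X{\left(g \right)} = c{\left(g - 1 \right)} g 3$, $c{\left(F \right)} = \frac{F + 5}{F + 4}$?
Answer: $\frac{6660529}{12228391} \approx 0.54468$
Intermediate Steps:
$c{\left(F \right)} = \frac{5 + F}{4 + F}$
$X{\left(g \right)} = \frac{3 g \left(4 + g\right)}{3 + g}$ ($X{\left(g \right)} = \frac{5 + \left(g - 1\right)}{4 + \left(g - 1\right)} g 3 = \frac{5 + \left(-1 + g\right)}{4 + \left(-1 + g\right)} g 3 = \frac{4 + g}{3 + g} g 3 = \frac{g \left(4 + g\right)}{3 + g} 3 = \frac{3 g \left(4 + g\right)}{3 + g}$)
$- \frac{1578}{-3126} + \frac{X{\left(-52 \right)}}{-3832} = - \frac{1578}{-3126} + \frac{3 \left(-52\right) \frac{1}{3 - 52} \left(4 - 52\right)}{-3832} = \left(-1578\right) \left(- \frac{1}{3126}\right) + 3 \left(-52\right) \frac{1}{-49} \left(-48\right) \left(- \frac{1}{3832}\right) = \frac{263}{521} + 3 \left(-52\right) \left(- \frac{1}{49}\right) \left(-48\right) \left(- \frac{1}{3832}\right) = \frac{263}{521} - - \frac{936}{23471} = \frac{263}{521} + \frac{936}{23471} = \frac{6660529}{12228391}$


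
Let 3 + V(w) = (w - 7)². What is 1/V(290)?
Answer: 1/80086 ≈ 1.2487e-5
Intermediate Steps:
V(w) = -3 + (-7 + w)² (V(w) = -3 + (w - 7)² = -3 + (-7 + w)²)
1/V(290) = 1/(-3 + (-7 + 290)²) = 1/(-3 + 283²) = 1/(-3 + 80089) = 1/80086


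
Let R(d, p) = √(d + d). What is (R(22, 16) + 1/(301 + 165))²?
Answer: 9554865/217156 + 2*√11/233 ≈ 44.028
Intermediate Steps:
R(d, p) = √2*√d (R(d, p) = √(2*d) = √2*√d)
(R(22, 16) + 1/(301 + 165))² = (√2*√22 + 1/(301 + 165))² = (2*√11 + 1/466)² = (1/466 + 2*√11)²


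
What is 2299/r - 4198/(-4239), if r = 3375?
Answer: 295231/176625 ≈ 1.6715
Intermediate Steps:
2299/r - 4198/(-4239) = 2299/3375 - 4198/(-4239) = 2299*(1/3375) - 4198*(-1/4239) = 2299/3375 + 4198/4239 = 295231/176625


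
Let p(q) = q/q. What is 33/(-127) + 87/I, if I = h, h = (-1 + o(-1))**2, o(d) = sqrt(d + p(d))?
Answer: 11016/127 ≈ 86.740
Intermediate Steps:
p(q) = 1
o(d) = sqrt(1 + d) (o(d) = sqrt(d + 1) = sqrt(1 + d))
h = 1 (h = (-1 + sqrt(1 - 1))**2 = (-1 + sqrt(0))**2 = (-1 + 0)**2 = (-1)**2 = 1)
I = 1
33/(-127) + 87/I = 33/(-127) + 87/1 = 33*(-1/127) + 87*1 = -33/127 + 87 = 11016/127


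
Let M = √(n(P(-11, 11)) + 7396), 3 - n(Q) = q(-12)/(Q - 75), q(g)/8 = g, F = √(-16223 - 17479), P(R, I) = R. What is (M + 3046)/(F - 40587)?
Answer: -(3046 + 11*√113047/43)/(40587 - I*√33702) ≈ -0.077166 - 0.00034903*I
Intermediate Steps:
F = I*√33702 (F = √(-33702) = I*√33702 ≈ 183.58*I)
q(g) = 8*g
n(Q) = 3 + 96/(-75 + Q) (n(Q) = 3 - 8*(-12)/(Q - 75) = 3 - (-96)/(-75 + Q) = 3 + 96/(-75 + Q))
M = 11*√113047/43 (M = √(3*(-43 - 11)/(-75 - 11) + 7396) = √(3*(-54)/(-86) + 7396) = √(3*(-1/86)*(-54) + 7396) = √(81/43 + 7396) = √(318109/43) = 11*√113047/43 ≈ 86.011)
(M + 3046)/(F - 40587) = (11*√113047/43 + 3046)/(I*√33702 - 40587) = (3046 + 11*√113047/43)/(-40587 + I*√33702)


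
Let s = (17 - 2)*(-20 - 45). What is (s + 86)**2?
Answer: 790321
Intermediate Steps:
s = -975 (s = 15*(-65) = -975)
(s + 86)**2 = (-975 + 86)**2 = (-889)**2 = 790321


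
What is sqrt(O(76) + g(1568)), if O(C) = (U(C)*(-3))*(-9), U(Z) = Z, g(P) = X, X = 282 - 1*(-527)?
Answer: sqrt(2861) ≈ 53.488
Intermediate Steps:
X = 809 (X = 282 + 527 = 809)
g(P) = 809
O(C) = 27*C (O(C) = (C*(-3))*(-9) = -3*C*(-9) = 27*C)
sqrt(O(76) + g(1568)) = sqrt(27*76 + 809) = sqrt(2052 + 809) = sqrt(2861)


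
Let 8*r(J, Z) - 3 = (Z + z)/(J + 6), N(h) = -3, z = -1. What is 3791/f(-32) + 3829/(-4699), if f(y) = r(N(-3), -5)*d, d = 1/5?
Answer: 712552531/4699 ≈ 1.5164e+5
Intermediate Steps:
r(J, Z) = 3/8 + (-1 + Z)/(8*(6 + J)) (r(J, Z) = 3/8 + ((Z - 1)/(J + 6))/8 = 3/8 + ((-1 + Z)/(6 + J))/8 = 3/8 + (-1 + Z)/(8*(6 + J)))
d = ⅕ ≈ 0.20000
f(y) = 1/40 (f(y) = ((17 - 5 + 3*(-3))/(8*(6 - 3)))*(⅕) = ((⅛)*(17 - 5 - 9)/3)*(⅕) = ((⅛)*(⅓)*3)*(⅕) = (⅛)*(⅕) = 1/40)
3791/f(-32) + 3829/(-4699) = 3791/(1/40) + 3829/(-4699) = 3791*40 + 3829*(-1/4699) = 151640 - 3829/4699 = 712552531/4699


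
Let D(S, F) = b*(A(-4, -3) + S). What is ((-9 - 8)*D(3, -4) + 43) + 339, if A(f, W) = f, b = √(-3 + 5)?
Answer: 382 + 17*√2 ≈ 406.04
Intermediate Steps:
b = √2 ≈ 1.4142
D(S, F) = √2*(-4 + S)
((-9 - 8)*D(3, -4) + 43) + 339 = ((-9 - 8)*(√2*(-4 + 3)) + 43) + 339 = (-17*√2*(-1) + 43) + 339 = (-(-17)*√2 + 43) + 339 = (17*√2 + 43) + 339 = (43 + 17*√2) + 339 = 382 + 17*√2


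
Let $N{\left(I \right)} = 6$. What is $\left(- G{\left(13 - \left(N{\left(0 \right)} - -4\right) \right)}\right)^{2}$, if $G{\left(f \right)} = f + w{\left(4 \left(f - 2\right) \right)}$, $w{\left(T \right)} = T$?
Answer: $49$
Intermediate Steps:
$G{\left(f \right)} = -8 + 5 f$ ($G{\left(f \right)} = f + 4 \left(f - 2\right) = f + 4 \left(-2 + f\right) = f + \left(-8 + 4 f\right) = -8 + 5 f$)
$\left(- G{\left(13 - \left(N{\left(0 \right)} - -4\right) \right)}\right)^{2} = \left(- (-8 + 5 \left(13 - \left(6 - -4\right)\right))\right)^{2} = \left(- (-8 + 5 \left(13 - \left(6 + 4\right)\right))\right)^{2} = \left(- (-8 + 5 \left(13 - 10\right))\right)^{2} = \left(- (-8 + 5 \cdot 3)\right)^{2} = \left(- (-8 + 15)\right)^{2} = \left(\left(-1\right) 7\right)^{2} = \left(-7\right)^{2} = 49$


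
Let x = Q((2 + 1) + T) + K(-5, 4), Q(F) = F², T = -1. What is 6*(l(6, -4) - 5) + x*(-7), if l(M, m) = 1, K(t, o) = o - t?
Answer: -115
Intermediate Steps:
x = 13 (x = ((2 + 1) - 1)² + (4 - 1*(-5)) = (3 - 1)² + (4 + 5) = 2² + 9 = 4 + 9 = 13)
6*(l(6, -4) - 5) + x*(-7) = 6*(1 - 5) + 13*(-7) = 6*(-4) - 91 = -24 - 91 = -115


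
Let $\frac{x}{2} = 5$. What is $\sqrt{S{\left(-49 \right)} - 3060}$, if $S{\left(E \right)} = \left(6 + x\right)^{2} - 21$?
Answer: $5 i \sqrt{113} \approx 53.151 i$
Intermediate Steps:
$x = 10$ ($x = 2 \cdot 5 = 10$)
$S{\left(E \right)} = 235$ ($S{\left(E \right)} = \left(6 + 10\right)^{2} - 21 = 16^{2} - 21 = 256 - 21 = 235$)
$\sqrt{S{\left(-49 \right)} - 3060} = \sqrt{235 - 3060} = \sqrt{-2825} = 5 i \sqrt{113}$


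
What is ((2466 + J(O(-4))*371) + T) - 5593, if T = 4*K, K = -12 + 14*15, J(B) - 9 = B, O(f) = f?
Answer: -480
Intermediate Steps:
J(B) = 9 + B
K = 198 (K = -12 + 210 = 198)
T = 792 (T = 4*198 = 792)
((2466 + J(O(-4))*371) + T) - 5593 = ((2466 + (9 - 4)*371) + 792) - 5593 = ((2466 + 5*371) + 792) - 5593 = ((2466 + 1855) + 792) - 5593 = (4321 + 792) - 5593 = 5113 - 5593 = -480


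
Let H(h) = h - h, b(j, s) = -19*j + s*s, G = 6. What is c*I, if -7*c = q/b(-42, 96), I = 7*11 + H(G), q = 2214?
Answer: -4059/1669 ≈ -2.4320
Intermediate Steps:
b(j, s) = s² - 19*j (b(j, s) = -19*j + s² = s² - 19*j)
H(h) = 0
I = 77 (I = 7*11 + 0 = 77 + 0 = 77)
c = -369/11683 (c = -2214/(7*(96² - 19*(-42))) = -2214/(7*(9216 + 798)) = -2214/(7*10014) = -⅐*369/1669 = -369/11683 ≈ -0.031584)
c*I = -369/11683*77 = -4059/1669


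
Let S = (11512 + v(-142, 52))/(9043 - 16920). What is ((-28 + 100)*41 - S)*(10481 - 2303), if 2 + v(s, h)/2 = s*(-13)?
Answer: 190286554512/7877 ≈ 2.4157e+7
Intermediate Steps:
v(s, h) = -4 - 26*s (v(s, h) = -4 + 2*(s*(-13)) = -4 + 2*(-13*s) = -4 - 26*s)
S = -15200/7877 (S = (11512 + (-4 - 26*(-142)))/(9043 - 16920) = (11512 + (-4 + 3692))/(-7877) = (11512 + 3688)*(-1/7877) = 15200*(-1/7877) = -15200/7877 ≈ -1.9297)
((-28 + 100)*41 - S)*(10481 - 2303) = ((-28 + 100)*41 - 1*(-15200/7877))*(10481 - 2303) = (72*41 + 15200/7877)*8178 = (2952 + 15200/7877)*8178 = (23268104/7877)*8178 = 190286554512/7877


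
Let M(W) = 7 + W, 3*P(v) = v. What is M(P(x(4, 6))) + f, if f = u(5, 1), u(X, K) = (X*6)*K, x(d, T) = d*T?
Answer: 45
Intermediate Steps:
x(d, T) = T*d
u(X, K) = 6*K*X (u(X, K) = (6*X)*K = 6*K*X)
f = 30 (f = 6*1*5 = 30)
P(v) = v/3
M(P(x(4, 6))) + f = (7 + (6*4)/3) + 30 = (7 + (⅓)*24) + 30 = (7 + 8) + 30 = 15 + 30 = 45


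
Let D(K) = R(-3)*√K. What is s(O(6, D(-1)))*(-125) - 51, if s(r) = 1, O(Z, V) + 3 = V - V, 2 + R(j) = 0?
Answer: -176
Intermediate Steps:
R(j) = -2 (R(j) = -2 + 0 = -2)
D(K) = -2*√K
O(Z, V) = -3 (O(Z, V) = -3 + (V - V) = -3 + 0 = -3)
s(O(6, D(-1)))*(-125) - 51 = 1*(-125) - 51 = -125 - 51 = -176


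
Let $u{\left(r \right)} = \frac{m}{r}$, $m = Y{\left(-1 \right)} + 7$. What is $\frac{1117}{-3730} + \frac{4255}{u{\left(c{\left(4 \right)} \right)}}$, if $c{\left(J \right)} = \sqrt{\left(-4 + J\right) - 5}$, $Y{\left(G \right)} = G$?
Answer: $- \frac{1117}{3730} + \frac{4255 i \sqrt{5}}{6} \approx -0.29946 + 1585.7 i$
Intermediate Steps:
$m = 6$ ($m = -1 + 7 = 6$)
$c{\left(J \right)} = \sqrt{-9 + J}$
$u{\left(r \right)} = \frac{6}{r}$
$\frac{1117}{-3730} + \frac{4255}{u{\left(c{\left(4 \right)} \right)}} = \frac{1117}{-3730} + \frac{4255}{6 \frac{1}{\sqrt{-9 + 4}}} = 1117 \left(- \frac{1}{3730}\right) + \frac{4255}{6 \frac{1}{\sqrt{-5}}} = - \frac{1117}{3730} + \frac{4255}{6 \frac{1}{i \sqrt{5}}} = - \frac{1117}{3730} + \frac{4255}{6 \left(- \frac{i \sqrt{5}}{5}\right)} = - \frac{1117}{3730} + \frac{4255}{\left(- \frac{6}{5}\right) i \sqrt{5}} = - \frac{1117}{3730} + 4255 \frac{i \sqrt{5}}{6} = - \frac{1117}{3730} + \frac{4255 i \sqrt{5}}{6}$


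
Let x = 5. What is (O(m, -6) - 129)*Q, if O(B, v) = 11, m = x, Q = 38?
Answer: -4484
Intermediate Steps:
m = 5
(O(m, -6) - 129)*Q = (11 - 129)*38 = -118*38 = -4484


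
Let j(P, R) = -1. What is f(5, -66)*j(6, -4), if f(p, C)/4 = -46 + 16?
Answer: 120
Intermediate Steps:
f(p, C) = -120 (f(p, C) = 4*(-46 + 16) = 4*(-30) = -120)
f(5, -66)*j(6, -4) = -120*(-1) = 120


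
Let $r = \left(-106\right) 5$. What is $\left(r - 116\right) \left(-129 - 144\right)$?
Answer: $176358$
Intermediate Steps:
$r = -530$
$\left(r - 116\right) \left(-129 - 144\right) = \left(-530 - 116\right) \left(-129 - 144\right) = - 646 \left(-129 - 144\right) = \left(-646\right) \left(-273\right) = 176358$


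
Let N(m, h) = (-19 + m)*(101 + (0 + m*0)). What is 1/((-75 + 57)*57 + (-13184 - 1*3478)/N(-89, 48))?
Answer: -1818/1862491 ≈ -0.00097611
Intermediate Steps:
N(m, h) = -1919 + 101*m (N(m, h) = (-19 + m)*(101 + (0 + 0)) = (-19 + m)*(101 + 0) = (-19 + m)*101 = -1919 + 101*m)
1/((-75 + 57)*57 + (-13184 - 1*3478)/N(-89, 48)) = 1/((-75 + 57)*57 + (-13184 - 1*3478)/(-1919 + 101*(-89))) = 1/(-18*57 + (-13184 - 3478)/(-1919 - 8989)) = 1/(-1026 - 16662/(-10908)) = 1/(-1026 - 16662*(-1/10908)) = 1/(-1026 + 2777/1818) = 1/(-1862491/1818) = -1818/1862491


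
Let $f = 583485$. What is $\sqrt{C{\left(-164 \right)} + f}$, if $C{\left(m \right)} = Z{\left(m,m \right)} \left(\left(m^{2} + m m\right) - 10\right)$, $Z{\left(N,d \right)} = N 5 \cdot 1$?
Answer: $i \sqrt{43517755} \approx 6596.8 i$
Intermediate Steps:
$Z{\left(N,d \right)} = 5 N$ ($Z{\left(N,d \right)} = 5 N 1 = 5 N$)
$C{\left(m \right)} = 5 m \left(-10 + 2 m^{2}\right)$ ($C{\left(m \right)} = 5 m \left(\left(m^{2} + m m\right) - 10\right) = 5 m \left(\left(m^{2} + m^{2}\right) - 10\right) = 5 m \left(2 m^{2} - 10\right) = 5 m \left(-10 + 2 m^{2}\right)$)
$\sqrt{C{\left(-164 \right)} + f} = \sqrt{10 \left(-164\right) \left(-5 + \left(-164\right)^{2}\right) + 583485} = \sqrt{10 \left(-164\right) \left(-5 + 26896\right) + 583485} = \sqrt{10 \left(-164\right) 26891 + 583485} = \sqrt{-44101240 + 583485} = \sqrt{-43517755} = i \sqrt{43517755}$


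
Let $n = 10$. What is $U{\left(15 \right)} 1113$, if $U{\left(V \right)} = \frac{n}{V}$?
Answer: $742$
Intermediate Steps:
$U{\left(V \right)} = \frac{10}{V}$
$U{\left(15 \right)} 1113 = \frac{10}{15} \cdot 1113 = 10 \cdot \frac{1}{15} \cdot 1113 = \frac{2}{3} \cdot 1113 = 742$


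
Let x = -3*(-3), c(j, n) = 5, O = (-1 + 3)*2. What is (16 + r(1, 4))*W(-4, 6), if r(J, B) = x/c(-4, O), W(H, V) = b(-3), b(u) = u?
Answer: -267/5 ≈ -53.400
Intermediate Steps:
O = 4 (O = 2*2 = 4)
x = 9
W(H, V) = -3
r(J, B) = 9/5
(16 + r(1, 4))*W(-4, 6) = (16 + 9/5)*(-3) = (89/5)*(-3) = -267/5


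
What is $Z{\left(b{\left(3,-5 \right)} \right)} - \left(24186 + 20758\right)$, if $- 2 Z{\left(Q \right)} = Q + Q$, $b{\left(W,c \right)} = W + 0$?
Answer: $-44947$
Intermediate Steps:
$b{\left(W,c \right)} = W$
$Z{\left(Q \right)} = - Q$ ($Z{\left(Q \right)} = - \frac{Q + Q}{2} = - \frac{2 Q}{2} = - Q$)
$Z{\left(b{\left(3,-5 \right)} \right)} - \left(24186 + 20758\right) = \left(-1\right) 3 - \left(24186 + 20758\right) = -3 - 44944 = -44947$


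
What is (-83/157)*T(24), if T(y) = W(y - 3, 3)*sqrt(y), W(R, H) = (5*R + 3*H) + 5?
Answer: -19754*sqrt(6)/157 ≈ -308.20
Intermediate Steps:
W(R, H) = 5 + 3*H + 5*R (W(R, H) = (3*H + 5*R) + 5 = 5 + 3*H + 5*R)
T(y) = sqrt(y)*(-1 + 5*y) (T(y) = (5 + 3*3 + 5*(y - 3))*sqrt(y) = (5 + 9 + 5*(-3 + y))*sqrt(y) = (5 + 9 + (-15 + 5*y))*sqrt(y) = (-1 + 5*y)*sqrt(y) = sqrt(y)*(-1 + 5*y))
(-83/157)*T(24) = (-83/157)*(sqrt(24)*(-1 + 5*24)) = (-83*1/157)*((2*sqrt(6))*(-1 + 120)) = -83*2*sqrt(6)*119/157 = -19754*sqrt(6)/157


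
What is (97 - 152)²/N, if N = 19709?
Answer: 3025/19709 ≈ 0.15348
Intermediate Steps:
(97 - 152)²/N = (97 - 152)²/19709 = (-55)²*(1/19709) = 3025*(1/19709) = 3025/19709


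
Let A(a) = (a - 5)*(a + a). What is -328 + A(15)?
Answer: -28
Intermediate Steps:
A(a) = 2*a*(-5 + a) (A(a) = (-5 + a)*(2*a) = 2*a*(-5 + a))
-328 + A(15) = -328 + 2*15*(-5 + 15) = -328 + 2*15*10 = -328 + 300 = -28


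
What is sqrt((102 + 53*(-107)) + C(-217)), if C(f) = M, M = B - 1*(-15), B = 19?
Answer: 3*I*sqrt(615) ≈ 74.398*I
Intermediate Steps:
M = 34 (M = 19 - 1*(-15) = 19 + 15 = 34)
C(f) = 34
sqrt((102 + 53*(-107)) + C(-217)) = sqrt((102 + 53*(-107)) + 34) = sqrt((102 - 5671) + 34) = sqrt(-5569 + 34) = sqrt(-5535) = 3*I*sqrt(615)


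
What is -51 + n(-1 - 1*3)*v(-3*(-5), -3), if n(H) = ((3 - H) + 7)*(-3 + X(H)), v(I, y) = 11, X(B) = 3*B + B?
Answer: -2977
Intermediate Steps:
X(B) = 4*B
n(H) = (-3 + 4*H)*(10 - H) (n(H) = ((3 - H) + 7)*(-3 + 4*H) = (10 - H)*(-3 + 4*H) = (-3 + 4*H)*(10 - H))
-51 + n(-1 - 1*3)*v(-3*(-5), -3) = -51 + (-30 - 4*(-1 - 1*3)² + 43*(-1 - 1*3))*11 = -51 + (-30 - 4*(-1 - 3)² + 43*(-1 - 3))*11 = -51 + (-30 - 4*(-4)² + 43*(-4))*11 = -51 + (-30 - 4*16 - 172)*11 = -51 + (-30 - 64 - 172)*11 = -51 - 266*11 = -51 - 2926 = -2977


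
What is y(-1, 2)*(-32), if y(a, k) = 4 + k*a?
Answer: -64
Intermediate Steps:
y(a, k) = 4 + a*k
y(-1, 2)*(-32) = (4 - 1*2)*(-32) = (4 - 2)*(-32) = 2*(-32) = -64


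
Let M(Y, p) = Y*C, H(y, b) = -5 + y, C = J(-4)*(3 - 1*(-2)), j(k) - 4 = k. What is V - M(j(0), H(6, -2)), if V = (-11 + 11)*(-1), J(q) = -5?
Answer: 100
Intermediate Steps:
j(k) = 4 + k
C = -25 (C = -5*(3 - 1*(-2)) = -5*(3 + 2) = -5*5 = -25)
M(Y, p) = -25*Y (M(Y, p) = Y*(-25) = -25*Y)
V = 0 (V = 0*(-1) = 0)
V - M(j(0), H(6, -2)) = 0 - (-25)*(4 + 0) = 0 - (-25)*4 = 0 - 1*(-100) = 0 + 100 = 100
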